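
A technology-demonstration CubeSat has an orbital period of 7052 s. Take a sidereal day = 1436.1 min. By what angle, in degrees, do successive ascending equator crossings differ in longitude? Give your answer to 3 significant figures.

29.5°

During one orbit Earth rotates (7052.0 / 86166) × 360° = 29.46°.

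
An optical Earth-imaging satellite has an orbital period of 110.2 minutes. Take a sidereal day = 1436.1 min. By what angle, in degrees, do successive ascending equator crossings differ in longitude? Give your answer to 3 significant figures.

27.6°

T = 110.2 min = 6612.0 s.
During one orbit Earth rotates (6612.0 / 86166) × 360° = 27.62°.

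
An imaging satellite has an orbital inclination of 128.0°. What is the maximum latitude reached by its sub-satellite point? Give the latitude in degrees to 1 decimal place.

Retrograde orbit: the ground track reaches ±(180° − i) = ±(180 − 128.0) = ±52.0°.

52.0°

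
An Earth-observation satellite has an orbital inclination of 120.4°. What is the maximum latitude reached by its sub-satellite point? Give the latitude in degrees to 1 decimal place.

Retrograde orbit: the ground track reaches ±(180° − i) = ±(180 − 120.4) = ±59.6°.

59.6°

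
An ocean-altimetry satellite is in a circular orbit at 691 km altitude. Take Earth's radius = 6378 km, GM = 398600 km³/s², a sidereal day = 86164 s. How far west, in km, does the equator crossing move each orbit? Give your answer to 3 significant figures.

Semi-major axis a = 6378 + 691 = 7069 km. Period T = 2π√(a³/μ) = 2π√(7069³/398600) = 5914.9 s = 98.58 min.
During one orbit Earth rotates (5914.9 / 86164) × 360° = 24.71°.
At the equator that is 24.71° × (2π·6378/360) km/° = 24.71 × 111.3 = 2751 km.

2750 km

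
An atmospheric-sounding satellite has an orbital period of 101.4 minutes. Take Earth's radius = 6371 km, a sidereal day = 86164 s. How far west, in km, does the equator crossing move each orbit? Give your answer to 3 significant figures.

2830 km

T = 101.4 min = 6084.0 s.
During one orbit Earth rotates (6084.0 / 86164) × 360° = 25.42°.
At the equator that is 25.42° × (2π·6371/360) km/° = 25.42 × 111.2 = 2827 km.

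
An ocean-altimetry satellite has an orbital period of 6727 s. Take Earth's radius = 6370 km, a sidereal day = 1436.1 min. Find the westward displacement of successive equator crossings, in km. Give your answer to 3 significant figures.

3120 km

During one orbit Earth rotates (6727.0 / 86166) × 360° = 28.11°.
At the equator that is 28.11° × (2π·6370/360) km/° = 28.11 × 111.2 = 3125 km.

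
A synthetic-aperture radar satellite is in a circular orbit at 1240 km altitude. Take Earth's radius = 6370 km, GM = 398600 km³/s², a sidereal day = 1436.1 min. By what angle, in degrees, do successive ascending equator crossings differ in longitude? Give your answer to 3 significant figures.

Semi-major axis a = 6370 + 1240 = 7610 km. Period T = 2π√(a³/μ) = 2π√(7610³/398600) = 6606.8 s = 110.11 min.
During one orbit Earth rotates (6606.8 / 86166) × 360° = 27.60°.

27.6°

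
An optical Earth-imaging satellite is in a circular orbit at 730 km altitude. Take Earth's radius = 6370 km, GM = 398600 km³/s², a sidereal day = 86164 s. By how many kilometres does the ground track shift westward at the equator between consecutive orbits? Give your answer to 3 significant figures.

Semi-major axis a = 6370 + 730 = 7100 km. Period T = 2π√(a³/μ) = 2π√(7100³/398600) = 5953.9 s = 99.23 min.
During one orbit Earth rotates (5953.9 / 86164) × 360° = 24.88°.
At the equator that is 24.88° × (2π·6370/360) km/° = 24.88 × 111.2 = 2766 km.

2770 km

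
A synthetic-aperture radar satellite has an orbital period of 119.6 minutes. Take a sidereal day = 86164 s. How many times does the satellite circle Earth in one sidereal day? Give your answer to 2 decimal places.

T = 119.6 min = 7176.0 s.
Orbits per sidereal day = 86164 / 7176.0 = 12.007.

12.01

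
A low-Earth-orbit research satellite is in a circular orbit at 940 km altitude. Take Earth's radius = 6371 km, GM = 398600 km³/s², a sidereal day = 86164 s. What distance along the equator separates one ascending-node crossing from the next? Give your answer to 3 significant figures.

2890 km

Semi-major axis a = 6371 + 940 = 7311 km. Period T = 2π√(a³/μ) = 2π√(7311³/398600) = 6221.2 s = 103.69 min.
During one orbit Earth rotates (6221.2 / 86164) × 360° = 25.99°.
At the equator that is 25.99° × (2π·6371/360) km/° = 25.99 × 111.2 = 2890 km.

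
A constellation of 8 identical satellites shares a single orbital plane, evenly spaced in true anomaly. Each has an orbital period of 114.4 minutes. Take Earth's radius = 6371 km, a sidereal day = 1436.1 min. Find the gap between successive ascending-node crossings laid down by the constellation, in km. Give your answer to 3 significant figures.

T = 114.4 min = 6864.0 s.
Single-satellite node shift = (6864.0/86166) × 360° = 28.68°.
With 8 satellites evenly phased, successive equator crossings are 28.68/8 = 3.585° apart.
That is 3.585 × 111.2 = 399 km at the equator.

399 km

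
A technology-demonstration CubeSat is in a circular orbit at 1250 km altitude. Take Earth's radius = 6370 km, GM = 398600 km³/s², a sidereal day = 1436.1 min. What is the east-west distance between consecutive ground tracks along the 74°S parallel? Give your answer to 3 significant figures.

848 km

Semi-major axis a = 6370 + 1250 = 7620 km. Period T = 2π√(a³/μ) = 2π√(7620³/398600) = 6619.8 s = 110.33 min.
Node shift per orbit = (6619.8/86166) × 360° = 27.66°.
Equatorial spacing = 27.66 × 111.2 km/° = 3075 km.
At 74° latitude, spacing = 3075 × cos(74°) = 848 km.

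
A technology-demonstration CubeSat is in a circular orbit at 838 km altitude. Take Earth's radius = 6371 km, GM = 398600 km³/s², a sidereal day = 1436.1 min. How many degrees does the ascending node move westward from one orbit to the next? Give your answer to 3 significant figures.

Semi-major axis a = 6371 + 838 = 7209 km. Period T = 2π√(a³/μ) = 2π√(7209³/398600) = 6091.5 s = 101.52 min.
During one orbit Earth rotates (6091.5 / 86166) × 360° = 25.45°.

25.5°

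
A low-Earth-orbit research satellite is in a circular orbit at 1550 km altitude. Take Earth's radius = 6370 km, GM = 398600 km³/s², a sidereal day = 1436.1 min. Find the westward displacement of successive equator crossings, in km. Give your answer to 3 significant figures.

3260 km

Semi-major axis a = 6370 + 1550 = 7920 km. Period T = 2π√(a³/μ) = 2π√(7920³/398600) = 7014.5 s = 116.91 min.
During one orbit Earth rotates (7014.5 / 86166) × 360° = 29.31°.
At the equator that is 29.31° × (2π·6370/360) km/° = 29.31 × 111.2 = 3258 km.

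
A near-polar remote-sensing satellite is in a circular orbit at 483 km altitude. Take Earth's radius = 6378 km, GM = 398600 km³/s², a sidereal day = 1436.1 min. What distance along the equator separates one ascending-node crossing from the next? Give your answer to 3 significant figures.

Semi-major axis a = 6378 + 483 = 6861 km. Period T = 2π√(a³/μ) = 2π√(6861³/398600) = 5655.8 s = 94.26 min.
During one orbit Earth rotates (5655.8 / 86166) × 360° = 23.63°.
At the equator that is 23.63° × (2π·6378/360) km/° = 23.63 × 111.3 = 2630 km.

2630 km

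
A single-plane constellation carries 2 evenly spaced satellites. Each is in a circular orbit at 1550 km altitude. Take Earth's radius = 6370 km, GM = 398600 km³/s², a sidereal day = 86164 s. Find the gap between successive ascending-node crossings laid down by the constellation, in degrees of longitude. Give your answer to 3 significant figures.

14.7°

Semi-major axis a = 6370 + 1550 = 7920 km. Period T = 2π√(a³/μ) = 2π√(7920³/398600) = 7014.5 s = 116.91 min.
Single-satellite node shift = (7014.5/86164) × 360° = 29.31°.
With 2 satellites evenly phased, successive equator crossings are 29.31/2 = 14.654° apart.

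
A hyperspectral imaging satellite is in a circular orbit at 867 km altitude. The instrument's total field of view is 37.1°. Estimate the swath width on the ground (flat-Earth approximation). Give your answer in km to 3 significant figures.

Half-angle = 37.1°/2 = 18.55°.
Swath width ≈ 2h·tan(θ/2) = 2 × 867 × tan(18.55°) = 581.9 km.

582 km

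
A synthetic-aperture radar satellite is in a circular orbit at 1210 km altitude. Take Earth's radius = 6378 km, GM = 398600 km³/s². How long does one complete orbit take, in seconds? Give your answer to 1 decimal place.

Semi-major axis a = 6378 + 1210 = 7588 km. Period T = 2π√(a³/μ) = 2π√(7588³/398600) = 6578.1 s = 109.64 min.

6578.1 seconds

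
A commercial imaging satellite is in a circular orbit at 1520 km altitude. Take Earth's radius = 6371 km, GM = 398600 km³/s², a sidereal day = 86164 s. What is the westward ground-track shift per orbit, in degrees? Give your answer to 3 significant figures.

Semi-major axis a = 6371 + 1520 = 7891 km. Period T = 2π√(a³/μ) = 2π√(7891³/398600) = 6976.0 s = 116.27 min.
During one orbit Earth rotates (6976.0 / 86164) × 360° = 29.15°.

29.1°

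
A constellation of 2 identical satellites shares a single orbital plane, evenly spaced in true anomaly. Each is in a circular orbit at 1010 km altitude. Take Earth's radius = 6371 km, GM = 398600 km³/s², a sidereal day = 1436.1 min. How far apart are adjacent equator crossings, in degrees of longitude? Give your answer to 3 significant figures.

13.2°

Semi-major axis a = 6371 + 1010 = 7381 km. Period T = 2π√(a³/μ) = 2π√(7381³/398600) = 6310.8 s = 105.18 min.
Single-satellite node shift = (6310.8/86166) × 360° = 26.37°.
With 2 satellites evenly phased, successive equator crossings are 26.37/2 = 13.183° apart.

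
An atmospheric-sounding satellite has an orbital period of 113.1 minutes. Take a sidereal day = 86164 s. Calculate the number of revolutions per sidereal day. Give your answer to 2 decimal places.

12.70

T = 113.1 min = 6786.0 s.
Orbits per sidereal day = 86164 / 6786.0 = 12.697.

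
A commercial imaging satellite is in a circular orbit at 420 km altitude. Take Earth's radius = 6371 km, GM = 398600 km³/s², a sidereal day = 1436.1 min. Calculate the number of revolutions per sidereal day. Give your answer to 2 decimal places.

Semi-major axis a = 6371 + 420 = 6791 km. Period T = 2π√(a³/μ) = 2π√(6791³/398600) = 5569.4 s = 92.82 min.
Orbits per sidereal day = 86166 / 5569.4 = 15.471.

15.47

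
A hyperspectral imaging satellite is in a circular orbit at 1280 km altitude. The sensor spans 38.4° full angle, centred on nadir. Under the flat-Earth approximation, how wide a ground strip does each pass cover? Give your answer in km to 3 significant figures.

891 km

Half-angle = 38.4°/2 = 19.2°.
Swath width ≈ 2h·tan(θ/2) = 2 × 1280 × tan(19.2°) = 891.5 km.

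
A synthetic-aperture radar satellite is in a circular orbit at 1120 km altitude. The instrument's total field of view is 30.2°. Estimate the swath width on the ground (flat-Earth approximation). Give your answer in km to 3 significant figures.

Half-angle = 30.2°/2 = 15.1°.
Swath width ≈ 2h·tan(θ/2) = 2 × 1120 × tan(15.1°) = 604.4 km.

604 km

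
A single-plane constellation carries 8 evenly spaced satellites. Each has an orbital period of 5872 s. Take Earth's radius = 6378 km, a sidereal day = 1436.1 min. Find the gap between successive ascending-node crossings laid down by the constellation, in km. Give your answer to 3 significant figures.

341 km

Single-satellite node shift = (5872.0/86166) × 360° = 24.53°.
With 8 satellites evenly phased, successive equator crossings are 24.53/8 = 3.067° apart.
That is 3.067 × 111.3 = 341 km at the equator.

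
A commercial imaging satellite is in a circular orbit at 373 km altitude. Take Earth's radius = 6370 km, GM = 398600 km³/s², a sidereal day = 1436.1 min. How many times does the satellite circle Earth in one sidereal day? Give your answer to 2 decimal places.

Semi-major axis a = 6370 + 373 = 6743 km. Period T = 2π√(a³/μ) = 2π√(6743³/398600) = 5510.5 s = 91.84 min.
Orbits per sidereal day = 86166 / 5510.5 = 15.637.

15.64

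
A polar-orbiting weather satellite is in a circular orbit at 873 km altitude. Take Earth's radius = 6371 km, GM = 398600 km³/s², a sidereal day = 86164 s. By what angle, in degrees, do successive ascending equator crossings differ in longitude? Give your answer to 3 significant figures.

Semi-major axis a = 6371 + 873 = 7244 km. Period T = 2π√(a³/μ) = 2π√(7244³/398600) = 6135.9 s = 102.27 min.
During one orbit Earth rotates (6135.9 / 86164) × 360° = 25.64°.

25.6°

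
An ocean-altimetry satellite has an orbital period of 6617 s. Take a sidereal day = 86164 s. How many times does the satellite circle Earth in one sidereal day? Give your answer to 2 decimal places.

Orbits per sidereal day = 86164 / 6617.0 = 13.022.

13.02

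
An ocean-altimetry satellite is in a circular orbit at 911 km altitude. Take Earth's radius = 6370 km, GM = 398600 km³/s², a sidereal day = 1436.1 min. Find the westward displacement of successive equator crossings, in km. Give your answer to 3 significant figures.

2870 km

Semi-major axis a = 6370 + 911 = 7281 km. Period T = 2π√(a³/μ) = 2π√(7281³/398600) = 6183.0 s = 103.05 min.
During one orbit Earth rotates (6183.0 / 86166) × 360° = 25.83°.
At the equator that is 25.83° × (2π·6370/360) km/° = 25.83 × 111.2 = 2872 km.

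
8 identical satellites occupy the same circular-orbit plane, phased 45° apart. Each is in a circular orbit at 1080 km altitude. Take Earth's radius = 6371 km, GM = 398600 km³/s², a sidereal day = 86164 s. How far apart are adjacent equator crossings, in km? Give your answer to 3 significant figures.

372 km

Semi-major axis a = 6371 + 1080 = 7451 km. Period T = 2π√(a³/μ) = 2π√(7451³/398600) = 6400.8 s = 106.68 min.
Single-satellite node shift = (6400.8/86164) × 360° = 26.74°.
With 8 satellites evenly phased, successive equator crossings are 26.74/8 = 3.343° apart.
That is 3.343 × 111.2 = 372 km at the equator.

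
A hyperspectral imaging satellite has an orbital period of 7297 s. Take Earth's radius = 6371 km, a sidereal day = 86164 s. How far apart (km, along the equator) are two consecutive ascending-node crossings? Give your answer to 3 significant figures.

3390 km

During one orbit Earth rotates (7297.0 / 86164) × 360° = 30.49°.
At the equator that is 30.49° × (2π·6371/360) km/° = 30.49 × 111.2 = 3390 km.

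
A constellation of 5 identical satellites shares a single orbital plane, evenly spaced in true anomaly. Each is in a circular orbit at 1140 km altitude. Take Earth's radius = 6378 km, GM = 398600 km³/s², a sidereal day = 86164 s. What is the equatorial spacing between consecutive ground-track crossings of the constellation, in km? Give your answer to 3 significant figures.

Semi-major axis a = 6378 + 1140 = 7518 km. Period T = 2π√(a³/μ) = 2π√(7518³/398600) = 6487.3 s = 108.12 min.
Single-satellite node shift = (6487.3/86164) × 360° = 27.10°.
With 5 satellites evenly phased, successive equator crossings are 27.10/5 = 5.421° apart.
That is 5.421 × 111.3 = 603 km at the equator.

603 km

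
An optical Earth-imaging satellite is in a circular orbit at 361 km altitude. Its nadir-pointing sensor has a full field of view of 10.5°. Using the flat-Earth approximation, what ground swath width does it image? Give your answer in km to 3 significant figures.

Half-angle = 10.5°/2 = 5.25°.
Swath width ≈ 2h·tan(θ/2) = 2 × 361 × tan(5.25°) = 66.3 km.

66.3 km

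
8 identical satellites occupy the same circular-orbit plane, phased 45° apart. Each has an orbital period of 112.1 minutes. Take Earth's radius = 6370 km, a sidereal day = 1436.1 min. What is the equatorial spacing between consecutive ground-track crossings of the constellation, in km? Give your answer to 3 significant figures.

T = 112.1 min = 6726.0 s.
Single-satellite node shift = (6726.0/86166) × 360° = 28.10°.
With 8 satellites evenly phased, successive equator crossings are 28.10/8 = 3.513° apart.
That is 3.513 × 111.2 = 391 km at the equator.

391 km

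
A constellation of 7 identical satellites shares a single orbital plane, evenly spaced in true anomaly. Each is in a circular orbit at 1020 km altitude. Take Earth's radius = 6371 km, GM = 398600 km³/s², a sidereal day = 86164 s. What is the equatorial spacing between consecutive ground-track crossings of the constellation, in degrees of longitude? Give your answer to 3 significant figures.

3.77°

Semi-major axis a = 6371 + 1020 = 7391 km. Period T = 2π√(a³/μ) = 2π√(7391³/398600) = 6323.6 s = 105.39 min.
Single-satellite node shift = (6323.6/86164) × 360° = 26.42°.
With 7 satellites evenly phased, successive equator crossings are 26.42/7 = 3.774° apart.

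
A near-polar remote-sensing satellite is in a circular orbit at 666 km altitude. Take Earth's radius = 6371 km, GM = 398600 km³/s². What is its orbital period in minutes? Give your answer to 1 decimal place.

97.9 min

Semi-major axis a = 6371 + 666 = 7037 km. Period T = 2π√(a³/μ) = 2π√(7037³/398600) = 5874.8 s = 97.91 min.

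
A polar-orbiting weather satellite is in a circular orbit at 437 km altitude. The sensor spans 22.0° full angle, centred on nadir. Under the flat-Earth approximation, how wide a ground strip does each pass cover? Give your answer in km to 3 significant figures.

Half-angle = 22.0°/2 = 11°.
Swath width ≈ 2h·tan(θ/2) = 2 × 437 × tan(11°) = 169.9 km.

170 km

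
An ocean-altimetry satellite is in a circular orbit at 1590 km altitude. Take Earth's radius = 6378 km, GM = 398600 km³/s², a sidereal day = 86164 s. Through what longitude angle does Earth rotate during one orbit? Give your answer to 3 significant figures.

29.6°

Semi-major axis a = 6378 + 1590 = 7968 km. Period T = 2π√(a³/μ) = 2π√(7968³/398600) = 7078.4 s = 117.97 min.
During one orbit Earth rotates (7078.4 / 86164) × 360° = 29.57°.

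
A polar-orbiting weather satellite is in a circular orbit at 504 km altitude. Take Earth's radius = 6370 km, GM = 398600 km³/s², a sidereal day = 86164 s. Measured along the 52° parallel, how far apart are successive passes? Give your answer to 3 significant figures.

1620 km

Semi-major axis a = 6370 + 504 = 6874 km. Period T = 2π√(a³/μ) = 2π√(6874³/398600) = 5671.9 s = 94.53 min.
Node shift per orbit = (5671.9/86164) × 360° = 23.70°.
Equatorial spacing = 23.70 × 111.2 km/° = 2635 km.
At 52° latitude, spacing = 2635 × cos(52°) = 1622 km.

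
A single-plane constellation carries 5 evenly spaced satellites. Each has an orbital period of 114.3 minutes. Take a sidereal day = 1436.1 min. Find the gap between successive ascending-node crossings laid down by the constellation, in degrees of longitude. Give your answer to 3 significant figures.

T = 114.3 min = 6858.0 s.
Single-satellite node shift = (6858.0/86166) × 360° = 28.65°.
With 5 satellites evenly phased, successive equator crossings are 28.65/5 = 5.731° apart.

5.73°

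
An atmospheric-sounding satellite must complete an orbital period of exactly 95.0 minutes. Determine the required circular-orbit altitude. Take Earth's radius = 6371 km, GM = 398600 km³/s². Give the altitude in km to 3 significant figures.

526 km

T = 95.0 min = 5700.0 s.
From T = 2π√(a³/μ): a = (μ T²/4π²)^(1/3) = (398600 × 5700.0² / 4π²)^(1/3) = 6897 km.
Altitude h = a − R = 6897 − 6371 = 526 km.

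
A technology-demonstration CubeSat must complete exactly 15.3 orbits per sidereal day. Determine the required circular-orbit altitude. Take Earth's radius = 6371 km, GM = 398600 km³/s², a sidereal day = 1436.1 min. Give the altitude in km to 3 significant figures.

471 km

Required period T = 86166 / 15.3 = 5631.8 s.
From T = 2π√(a³/μ): a = (μ T²/4π²)^(1/3) = (398600 × 5631.8² / 4π²)^(1/3) = 6842 km.
Altitude h = a − R = 6842 − 6371 = 471 km.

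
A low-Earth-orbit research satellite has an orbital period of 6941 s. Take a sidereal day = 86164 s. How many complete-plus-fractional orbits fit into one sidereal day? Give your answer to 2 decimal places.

Orbits per sidereal day = 86164 / 6941.0 = 12.414.

12.41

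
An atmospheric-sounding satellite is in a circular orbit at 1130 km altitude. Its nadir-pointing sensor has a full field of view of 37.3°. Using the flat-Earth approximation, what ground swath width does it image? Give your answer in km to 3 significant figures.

763 km

Half-angle = 37.3°/2 = 18.65°.
Swath width ≈ 2h·tan(θ/2) = 2 × 1130 × tan(18.65°) = 762.8 km.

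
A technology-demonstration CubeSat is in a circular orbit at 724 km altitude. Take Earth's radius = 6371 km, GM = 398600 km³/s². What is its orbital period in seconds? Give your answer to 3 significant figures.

5950 seconds

Semi-major axis a = 6371 + 724 = 7095 km. Period T = 2π√(a³/μ) = 2π√(7095³/398600) = 5947.6 s = 99.13 min.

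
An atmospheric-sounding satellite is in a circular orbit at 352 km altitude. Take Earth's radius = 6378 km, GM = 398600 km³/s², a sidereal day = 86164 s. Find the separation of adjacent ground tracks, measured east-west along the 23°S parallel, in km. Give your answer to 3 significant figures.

Semi-major axis a = 6378 + 352 = 6730 km. Period T = 2π√(a³/μ) = 2π√(6730³/398600) = 5494.6 s = 91.58 min.
Node shift per orbit = (5494.6/86164) × 360° = 22.96°.
Equatorial spacing = 22.96 × 111.3 km/° = 2555 km.
At 23° latitude, spacing = 2555 × cos(23°) = 2352 km.

2350 km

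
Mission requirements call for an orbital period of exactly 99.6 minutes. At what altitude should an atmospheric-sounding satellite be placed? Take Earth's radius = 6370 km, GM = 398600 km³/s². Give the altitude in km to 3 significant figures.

748 km

T = 99.6 min = 5976.0 s.
From T = 2π√(a³/μ): a = (μ T²/4π²)^(1/3) = (398600 × 5976.0² / 4π²)^(1/3) = 7118 km.
Altitude h = a − R = 7118 − 6370 = 748 km.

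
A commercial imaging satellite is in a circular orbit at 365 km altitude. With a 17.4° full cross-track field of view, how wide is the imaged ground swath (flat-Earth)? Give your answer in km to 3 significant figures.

112 km

Half-angle = 17.4°/2 = 8.7°.
Swath width ≈ 2h·tan(θ/2) = 2 × 365 × tan(8.7°) = 111.7 km.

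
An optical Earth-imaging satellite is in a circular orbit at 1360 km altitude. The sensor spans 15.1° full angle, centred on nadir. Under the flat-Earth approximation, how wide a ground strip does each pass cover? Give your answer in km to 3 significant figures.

361 km

Half-angle = 15.1°/2 = 7.55°.
Swath width ≈ 2h·tan(θ/2) = 2 × 1360 × tan(7.55°) = 360.5 km.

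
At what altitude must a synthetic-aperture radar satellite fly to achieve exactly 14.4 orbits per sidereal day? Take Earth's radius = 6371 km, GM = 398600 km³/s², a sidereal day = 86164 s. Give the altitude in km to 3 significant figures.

Required period T = 86164 / 14.4 = 5983.6 s.
From T = 2π√(a³/μ): a = (μ T²/4π²)^(1/3) = (398600 × 5983.6² / 4π²)^(1/3) = 7124 km.
Altitude h = a − R = 7124 − 6371 = 753 km.

753 km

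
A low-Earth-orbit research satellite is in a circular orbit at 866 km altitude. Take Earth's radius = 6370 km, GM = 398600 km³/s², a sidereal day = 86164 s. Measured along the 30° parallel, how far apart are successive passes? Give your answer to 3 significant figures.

Semi-major axis a = 6370 + 866 = 7236 km. Period T = 2π√(a³/μ) = 2π√(7236³/398600) = 6125.7 s = 102.10 min.
Node shift per orbit = (6125.7/86164) × 360° = 25.59°.
Equatorial spacing = 25.59 × 111.2 km/° = 2845 km.
At 30° latitude, spacing = 2845 × cos(30°) = 2464 km.

2460 km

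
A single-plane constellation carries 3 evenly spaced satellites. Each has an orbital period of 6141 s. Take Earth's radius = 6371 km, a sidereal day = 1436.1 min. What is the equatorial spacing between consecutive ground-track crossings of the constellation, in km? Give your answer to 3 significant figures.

951 km

Single-satellite node shift = (6141.0/86166) × 360° = 25.66°.
With 3 satellites evenly phased, successive equator crossings are 25.66/3 = 8.552° apart.
That is 8.552 × 111.2 = 951 km at the equator.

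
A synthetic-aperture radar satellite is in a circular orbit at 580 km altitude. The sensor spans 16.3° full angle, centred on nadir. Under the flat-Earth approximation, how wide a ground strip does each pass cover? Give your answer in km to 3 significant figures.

166 km

Half-angle = 16.3°/2 = 8.15°.
Swath width ≈ 2h·tan(θ/2) = 2 × 580 × tan(8.15°) = 166.1 km.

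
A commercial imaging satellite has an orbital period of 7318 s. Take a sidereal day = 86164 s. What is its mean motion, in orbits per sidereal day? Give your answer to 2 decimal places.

11.77

Orbits per sidereal day = 86164 / 7318.0 = 11.774.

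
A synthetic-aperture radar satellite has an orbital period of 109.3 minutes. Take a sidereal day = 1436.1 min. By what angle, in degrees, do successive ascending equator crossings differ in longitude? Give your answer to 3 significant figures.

T = 109.3 min = 6558.0 s.
During one orbit Earth rotates (6558.0 / 86166) × 360° = 27.40°.

27.4°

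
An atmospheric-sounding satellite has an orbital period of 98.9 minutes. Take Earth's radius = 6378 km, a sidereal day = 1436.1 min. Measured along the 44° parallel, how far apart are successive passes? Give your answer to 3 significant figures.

T = 98.9 min = 5934.0 s.
Node shift per orbit = (5934.0/86166) × 360° = 24.79°.
Equatorial spacing = 24.79 × 111.3 km/° = 2760 km.
At 44° latitude, spacing = 2760 × cos(44°) = 1985 km.

1990 km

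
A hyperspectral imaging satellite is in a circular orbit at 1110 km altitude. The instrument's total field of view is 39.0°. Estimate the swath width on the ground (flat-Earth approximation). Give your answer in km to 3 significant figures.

786 km

Half-angle = 39.0°/2 = 19.5°.
Swath width ≈ 2h·tan(θ/2) = 2 × 1110 × tan(19.5°) = 786.1 km.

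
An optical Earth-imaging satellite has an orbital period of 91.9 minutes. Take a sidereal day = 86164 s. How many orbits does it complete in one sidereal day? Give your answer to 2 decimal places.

T = 91.9 min = 5514.0 s.
Orbits per sidereal day = 86164 / 5514.0 = 15.626.

15.63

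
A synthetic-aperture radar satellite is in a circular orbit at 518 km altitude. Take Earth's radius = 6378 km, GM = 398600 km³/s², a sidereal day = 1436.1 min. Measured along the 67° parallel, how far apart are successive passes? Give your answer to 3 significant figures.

Semi-major axis a = 6378 + 518 = 6896 km. Period T = 2π√(a³/μ) = 2π√(6896³/398600) = 5699.1 s = 94.99 min.
Node shift per orbit = (5699.1/86166) × 360° = 23.81°.
Equatorial spacing = 23.81 × 111.3 km/° = 2651 km.
At 67° latitude, spacing = 2651 × cos(67°) = 1036 km.

1040 km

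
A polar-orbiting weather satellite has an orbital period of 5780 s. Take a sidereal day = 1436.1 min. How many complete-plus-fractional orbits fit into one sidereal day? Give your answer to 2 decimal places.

14.91

Orbits per sidereal day = 86166 / 5780.0 = 14.908.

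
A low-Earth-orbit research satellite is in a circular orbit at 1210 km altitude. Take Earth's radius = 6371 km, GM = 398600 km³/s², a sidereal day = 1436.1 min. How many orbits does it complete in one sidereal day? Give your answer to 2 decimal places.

13.12

Semi-major axis a = 6371 + 1210 = 7581 km. Period T = 2π√(a³/μ) = 2π√(7581³/398600) = 6569.0 s = 109.48 min.
Orbits per sidereal day = 86166 / 6569.0 = 13.117.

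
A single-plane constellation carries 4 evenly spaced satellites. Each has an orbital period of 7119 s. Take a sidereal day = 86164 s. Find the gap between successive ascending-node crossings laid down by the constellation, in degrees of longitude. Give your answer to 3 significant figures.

7.44°

Single-satellite node shift = (7119.0/86164) × 360° = 29.74°.
With 4 satellites evenly phased, successive equator crossings are 29.74/4 = 7.436° apart.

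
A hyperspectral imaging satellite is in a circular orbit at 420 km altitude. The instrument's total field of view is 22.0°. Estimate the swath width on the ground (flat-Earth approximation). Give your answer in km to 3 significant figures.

Half-angle = 22.0°/2 = 11°.
Swath width ≈ 2h·tan(θ/2) = 2 × 420 × tan(11°) = 163.3 km.

163 km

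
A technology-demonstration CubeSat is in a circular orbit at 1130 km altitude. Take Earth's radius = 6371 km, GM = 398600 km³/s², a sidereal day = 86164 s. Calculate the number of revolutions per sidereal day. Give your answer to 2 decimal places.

Semi-major axis a = 6371 + 1130 = 7501 km. Period T = 2π√(a³/μ) = 2π√(7501³/398600) = 6465.3 s = 107.76 min.
Orbits per sidereal day = 86164 / 6465.3 = 13.327.

13.33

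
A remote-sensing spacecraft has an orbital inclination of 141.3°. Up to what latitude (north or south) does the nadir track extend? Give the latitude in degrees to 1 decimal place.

Retrograde orbit: the ground track reaches ±(180° − i) = ±(180 − 141.3) = ±38.7°.

38.7°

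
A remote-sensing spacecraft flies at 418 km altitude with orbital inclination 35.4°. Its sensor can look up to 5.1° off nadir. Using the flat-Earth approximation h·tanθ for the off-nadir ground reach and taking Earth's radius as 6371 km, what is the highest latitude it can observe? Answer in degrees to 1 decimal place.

For a prograde orbit the ground track reaches latitude ±i = ±35.4°.
Sensor half-swath on the ground ≈ 418·tan(5.1°) = 37 km = 0.34° of latitude.
Maximum observable latitude ≈ 35.4 + 0.34 = 35.7°.

35.7°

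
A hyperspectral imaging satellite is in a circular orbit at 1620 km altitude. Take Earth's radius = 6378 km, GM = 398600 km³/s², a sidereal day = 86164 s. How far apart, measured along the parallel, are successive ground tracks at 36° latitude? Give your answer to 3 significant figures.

2680 km

Semi-major axis a = 6378 + 1620 = 7998 km. Period T = 2π√(a³/μ) = 2π√(7998³/398600) = 7118.4 s = 118.64 min.
Node shift per orbit = (7118.4/86164) × 360° = 29.74°.
Equatorial spacing = 29.74 × 111.3 km/° = 3311 km.
At 36° latitude, spacing = 3311 × cos(36°) = 2678 km.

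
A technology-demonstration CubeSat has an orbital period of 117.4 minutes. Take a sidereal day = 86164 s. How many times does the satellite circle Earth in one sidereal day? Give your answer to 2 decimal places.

T = 117.4 min = 7044.0 s.
Orbits per sidereal day = 86164 / 7044.0 = 12.232.

12.23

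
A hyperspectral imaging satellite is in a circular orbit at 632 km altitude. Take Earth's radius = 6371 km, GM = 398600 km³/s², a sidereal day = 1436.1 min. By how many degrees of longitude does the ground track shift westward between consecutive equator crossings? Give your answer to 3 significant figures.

Semi-major axis a = 6371 + 632 = 7003 km. Period T = 2π√(a³/μ) = 2π√(7003³/398600) = 5832.3 s = 97.20 min.
During one orbit Earth rotates (5832.3 / 86166) × 360° = 24.37°.

24.4°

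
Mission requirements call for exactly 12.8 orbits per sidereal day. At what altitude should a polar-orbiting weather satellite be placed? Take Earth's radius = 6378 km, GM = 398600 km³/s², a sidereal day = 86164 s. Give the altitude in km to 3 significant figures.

Required period T = 86164 / 12.8 = 6731.6 s.
From T = 2π√(a³/μ): a = (μ T²/4π²)^(1/3) = (398600 × 6731.6² / 4π²)^(1/3) = 7706 km.
Altitude h = a − R = 7706 − 6378 = 1328 km.

1330 km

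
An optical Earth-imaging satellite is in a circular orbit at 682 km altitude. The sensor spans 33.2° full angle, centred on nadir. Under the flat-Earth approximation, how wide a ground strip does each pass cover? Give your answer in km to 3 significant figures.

Half-angle = 33.2°/2 = 16.6°.
Swath width ≈ 2h·tan(θ/2) = 2 × 682 × tan(16.6°) = 406.6 km.

407 km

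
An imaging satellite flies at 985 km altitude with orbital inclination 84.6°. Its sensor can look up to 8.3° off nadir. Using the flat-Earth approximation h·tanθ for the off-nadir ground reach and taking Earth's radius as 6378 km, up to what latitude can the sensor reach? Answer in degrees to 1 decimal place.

For a prograde orbit the ground track reaches latitude ±i = ±84.6°.
Sensor half-swath on the ground ≈ 985·tan(8.3°) = 144 km = 1.29° of latitude.
Maximum observable latitude ≈ 84.6 + 1.29 = 85.9°.

85.9°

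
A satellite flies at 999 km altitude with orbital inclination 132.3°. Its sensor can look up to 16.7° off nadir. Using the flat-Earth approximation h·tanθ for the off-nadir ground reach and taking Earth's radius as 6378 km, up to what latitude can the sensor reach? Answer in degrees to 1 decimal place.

Retrograde orbit: the ground track reaches ±(180° − i) = ±(180 − 132.3) = ±47.7°.
Sensor half-swath on the ground ≈ 999·tan(16.7°) = 300 km = 2.69° of latitude.
Maximum observable latitude ≈ 47.7 + 2.69 = 50.4°.

50.4°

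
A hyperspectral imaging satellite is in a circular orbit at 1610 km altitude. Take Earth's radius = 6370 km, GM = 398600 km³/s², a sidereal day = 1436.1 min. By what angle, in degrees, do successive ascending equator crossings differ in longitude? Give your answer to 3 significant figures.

Semi-major axis a = 6370 + 1610 = 7980 km. Period T = 2π√(a³/μ) = 2π√(7980³/398600) = 7094.4 s = 118.24 min.
During one orbit Earth rotates (7094.4 / 86166) × 360° = 29.64°.

29.6°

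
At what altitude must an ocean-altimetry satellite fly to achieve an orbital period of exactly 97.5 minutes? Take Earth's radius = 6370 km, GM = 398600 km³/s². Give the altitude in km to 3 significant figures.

647 km

T = 97.5 min = 5850.0 s.
From T = 2π√(a³/μ): a = (μ T²/4π²)^(1/3) = (398600 × 5850.0² / 4π²)^(1/3) = 7017 km.
Altitude h = a − R = 7017 − 6370 = 647 km.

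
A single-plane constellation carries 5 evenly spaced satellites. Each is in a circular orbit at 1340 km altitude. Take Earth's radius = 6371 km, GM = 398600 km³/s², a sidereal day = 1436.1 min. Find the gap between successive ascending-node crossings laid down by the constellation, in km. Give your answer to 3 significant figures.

Semi-major axis a = 6371 + 1340 = 7711 km. Period T = 2π√(a³/μ) = 2π√(7711³/398600) = 6738.7 s = 112.31 min.
Single-satellite node shift = (6738.7/86166) × 360° = 28.15°.
With 5 satellites evenly phased, successive equator crossings are 28.15/5 = 5.631° apart.
That is 5.631 × 111.2 = 626 km at the equator.

626 km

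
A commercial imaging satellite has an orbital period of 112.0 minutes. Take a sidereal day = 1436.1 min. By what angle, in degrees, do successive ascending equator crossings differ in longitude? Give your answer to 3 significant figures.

T = 112.0 min = 6720.0 s.
During one orbit Earth rotates (6720.0 / 86166) × 360° = 28.08°.

28.1°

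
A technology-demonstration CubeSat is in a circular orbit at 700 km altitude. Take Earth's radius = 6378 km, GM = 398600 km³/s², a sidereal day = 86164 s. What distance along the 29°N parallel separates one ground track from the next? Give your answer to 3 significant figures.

2410 km

Semi-major axis a = 6378 + 700 = 7078 km. Period T = 2π√(a³/μ) = 2π√(7078³/398600) = 5926.2 s = 98.77 min.
Node shift per orbit = (5926.2/86164) × 360° = 24.76°.
Equatorial spacing = 24.76 × 111.3 km/° = 2756 km.
At 29° latitude, spacing = 2756 × cos(29°) = 2411 km.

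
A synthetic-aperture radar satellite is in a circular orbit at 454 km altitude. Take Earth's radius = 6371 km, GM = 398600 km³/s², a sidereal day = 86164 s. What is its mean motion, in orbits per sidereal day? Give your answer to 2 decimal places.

15.36

Semi-major axis a = 6371 + 454 = 6825 km. Period T = 2π√(a³/μ) = 2π√(6825³/398600) = 5611.3 s = 93.52 min.
Orbits per sidereal day = 86164 / 5611.3 = 15.355.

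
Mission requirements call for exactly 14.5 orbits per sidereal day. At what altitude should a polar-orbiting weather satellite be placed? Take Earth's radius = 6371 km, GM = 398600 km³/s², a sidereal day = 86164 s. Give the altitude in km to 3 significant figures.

720 km

Required period T = 86164 / 14.5 = 5942.3 s.
From T = 2π√(a³/μ): a = (μ T²/4π²)^(1/3) = (398600 × 5942.3² / 4π²)^(1/3) = 7091 km.
Altitude h = a − R = 7091 − 6371 = 720 km.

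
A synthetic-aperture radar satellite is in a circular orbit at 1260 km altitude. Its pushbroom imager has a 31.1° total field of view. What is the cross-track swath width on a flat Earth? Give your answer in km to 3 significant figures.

701 km

Half-angle = 31.1°/2 = 15.55°.
Swath width ≈ 2h·tan(θ/2) = 2 × 1260 × tan(15.55°) = 701.2 km.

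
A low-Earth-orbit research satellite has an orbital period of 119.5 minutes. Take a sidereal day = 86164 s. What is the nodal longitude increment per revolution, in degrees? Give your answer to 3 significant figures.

T = 119.5 min = 7170.0 s.
During one orbit Earth rotates (7170.0 / 86164) × 360° = 29.96°.

30.0°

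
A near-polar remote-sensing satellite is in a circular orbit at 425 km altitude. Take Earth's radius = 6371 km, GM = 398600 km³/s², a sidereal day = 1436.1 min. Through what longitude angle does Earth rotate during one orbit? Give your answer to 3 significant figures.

23.3°

Semi-major axis a = 6371 + 425 = 6796 km. Period T = 2π√(a³/μ) = 2π√(6796³/398600) = 5575.6 s = 92.93 min.
During one orbit Earth rotates (5575.6 / 86166) × 360° = 23.29°.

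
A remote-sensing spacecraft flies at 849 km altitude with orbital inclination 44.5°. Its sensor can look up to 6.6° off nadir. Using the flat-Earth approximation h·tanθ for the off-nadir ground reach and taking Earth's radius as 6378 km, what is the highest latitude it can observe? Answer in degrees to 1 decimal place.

45.4°

For a prograde orbit the ground track reaches latitude ±i = ±44.5°.
Sensor half-swath on the ground ≈ 849·tan(6.6°) = 98 km = 0.88° of latitude.
Maximum observable latitude ≈ 44.5 + 0.88 = 45.4°.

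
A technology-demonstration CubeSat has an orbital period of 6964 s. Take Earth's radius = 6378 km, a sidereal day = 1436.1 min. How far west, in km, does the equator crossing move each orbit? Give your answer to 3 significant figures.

3240 km

During one orbit Earth rotates (6964.0 / 86166) × 360° = 29.10°.
At the equator that is 29.10° × (2π·6378/360) km/° = 29.10 × 111.3 = 3239 km.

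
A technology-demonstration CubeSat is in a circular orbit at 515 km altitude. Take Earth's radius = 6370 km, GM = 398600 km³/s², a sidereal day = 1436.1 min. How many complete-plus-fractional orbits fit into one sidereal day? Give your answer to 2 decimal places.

Semi-major axis a = 6370 + 515 = 6885 km. Period T = 2π√(a³/μ) = 2π√(6885³/398600) = 5685.5 s = 94.76 min.
Orbits per sidereal day = 86166 / 5685.5 = 15.155.

15.16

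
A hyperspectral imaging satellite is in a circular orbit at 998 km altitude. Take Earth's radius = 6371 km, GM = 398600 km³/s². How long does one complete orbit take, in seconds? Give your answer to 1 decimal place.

6295.4 seconds

Semi-major axis a = 6371 + 998 = 7369 km. Period T = 2π√(a³/μ) = 2π√(7369³/398600) = 6295.4 s = 104.92 min.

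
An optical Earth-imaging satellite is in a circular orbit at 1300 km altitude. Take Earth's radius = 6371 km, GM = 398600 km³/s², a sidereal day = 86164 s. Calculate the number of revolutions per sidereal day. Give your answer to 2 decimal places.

Semi-major axis a = 6371 + 1300 = 7671 km. Period T = 2π√(a³/μ) = 2π√(7671³/398600) = 6686.4 s = 111.44 min.
Orbits per sidereal day = 86164 / 6686.4 = 12.887.

12.89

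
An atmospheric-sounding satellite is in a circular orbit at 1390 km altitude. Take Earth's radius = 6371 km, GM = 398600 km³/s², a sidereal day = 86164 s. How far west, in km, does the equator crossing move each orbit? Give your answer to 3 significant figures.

Semi-major axis a = 6371 + 1390 = 7761 km. Period T = 2π√(a³/μ) = 2π√(7761³/398600) = 6804.4 s = 113.41 min.
During one orbit Earth rotates (6804.4 / 86164) × 360° = 28.43°.
At the equator that is 28.43° × (2π·6371/360) km/° = 28.43 × 111.2 = 3161 km.

3160 km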